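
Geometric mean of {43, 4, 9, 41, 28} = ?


Product = 43 × 4 × 9 × 41 × 28 = 1777104
GM = 1777104^(1/5) = 17.7804

GM = 17.7804


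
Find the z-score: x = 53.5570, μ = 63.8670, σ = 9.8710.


z = (53.5570 - 63.8670)/9.8710
= -10.3100/9.8710
= -1.0445

z = -1.0445


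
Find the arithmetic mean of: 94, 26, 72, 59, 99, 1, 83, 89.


Sum = 94 + 26 + 72 + 59 + 99 + 1 + 83 + 89 = 523
n = 8
Mean = 523/8 = 65.3750

Mean = 65.3750


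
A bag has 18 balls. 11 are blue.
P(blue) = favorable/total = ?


P = 11/18 = 0.6111

P = 0.6111


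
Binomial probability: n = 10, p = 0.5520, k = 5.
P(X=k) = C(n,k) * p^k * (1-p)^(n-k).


C(10,5) = 252
p^5 = 0.051250
(1-p)^5 = 0.018046
P = 252 * 0.051250 * 0.018046 = 0.2331

P(X=5) = 0.2331


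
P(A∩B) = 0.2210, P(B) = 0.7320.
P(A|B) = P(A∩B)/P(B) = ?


P(A|B) = 0.2210/0.7320 = 0.3019

P(A|B) = 0.3019


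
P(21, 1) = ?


P(21,1) = 21!/20!
= 51090942171709440000/2432902008176640000
= 21

P(21,1) = 21


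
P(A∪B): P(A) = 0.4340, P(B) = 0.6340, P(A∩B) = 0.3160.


P(A∪B) = 0.4340 + 0.6340 - 0.3160
= 1.0680 - 0.3160
= 0.7520

P(A∪B) = 0.7520


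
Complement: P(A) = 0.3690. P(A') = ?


P(not A) = 1 - 0.3690 = 0.6310

P(not A) = 0.6310


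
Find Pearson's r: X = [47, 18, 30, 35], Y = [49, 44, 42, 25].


Mean X = 32.5000, Mean Y = 40.0000
SD X = 10.404326, SD Y = 9.027735
Cov = 7.500000
r = 7.500000/(10.404326*9.027735) = 0.0798

r = 0.0798


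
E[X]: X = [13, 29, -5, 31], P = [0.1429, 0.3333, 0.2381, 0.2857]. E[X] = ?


E[X] = 13*0.1429 + 29*0.3333 - 5*0.2381 + 31*0.2857
= 1.8577 + 9.6657 - 1.1905 + 8.8567
= 19.1896

E[X] = 19.1896


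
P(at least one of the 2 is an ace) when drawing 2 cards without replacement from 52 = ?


P(at least one) = 1 - P(none)
P(none) = (48/52) × (47/51) = 0.850679
P(at least one) = 1 - 0.850679 = 0.1493

P = 0.1493


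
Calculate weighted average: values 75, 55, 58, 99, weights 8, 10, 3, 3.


Numerator = 75*8 + 55*10 + 58*3 + 99*3 = 1621
Denominator = 8 + 10 + 3 + 3 = 24
WM = 1621/24 = 67.5417

WM = 67.5417


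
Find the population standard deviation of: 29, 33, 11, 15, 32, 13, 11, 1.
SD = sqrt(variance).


Mean = 18.1250
Variance = 120.3594
SD = sqrt(120.3594) = 10.9708

SD = 10.9708


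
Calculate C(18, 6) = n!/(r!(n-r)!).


C(18,6) = 18!/(6! × 12!)
= 6402373705728000/(720 × 479001600)
= 18564

C(18,6) = 18564


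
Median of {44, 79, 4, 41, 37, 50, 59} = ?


Sorted: 4, 37, 41, 44, 50, 59, 79
n = 7 (odd)
Middle value = 44

Median = 44


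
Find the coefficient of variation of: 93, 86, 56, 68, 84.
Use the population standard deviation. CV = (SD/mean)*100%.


Mean = 77.4000
SD = 13.4700
CV = (13.4700/77.4000)*100 = 17.4031%

CV = 17.4031%


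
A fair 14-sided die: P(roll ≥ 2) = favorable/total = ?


Favorable outcomes (roll ≥ 2): 13
Total outcomes = 14
P = 13/14 = 0.9286

P = 0.9286


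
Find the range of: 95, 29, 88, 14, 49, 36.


Max = 95, Min = 14
Range = 95 - 14 = 81

Range = 81


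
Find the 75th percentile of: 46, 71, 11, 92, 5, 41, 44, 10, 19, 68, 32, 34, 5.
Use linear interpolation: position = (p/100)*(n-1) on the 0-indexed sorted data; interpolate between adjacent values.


Sorted: 5, 5, 10, 11, 19, 32, 34, 41, 44, 46, 68, 71, 92
n = 13
Index = 75/100 * 12 = 9.0000
Lower = data[9] = 46, Upper = data[10] = 68
P75 = 46 + 0*(22) = 46.0000

P75 = 46.0000


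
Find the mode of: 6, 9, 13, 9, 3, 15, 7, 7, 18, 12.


Frequencies: 3:1, 6:1, 7:2, 9:2, 12:1, 13:1, 15:1, 18:1
Max frequency = 2
Mode = 7, 9

Mode = 7, 9


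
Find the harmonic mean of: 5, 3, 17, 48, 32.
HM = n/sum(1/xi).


Sum of reciprocals = 1/5 + 1/3 + 1/17 + 1/48 + 1/32 = 0.644240
HM = 5/0.644240 = 7.7611

HM = 7.7611


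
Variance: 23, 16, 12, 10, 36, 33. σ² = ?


Mean = 21.6667
Squared deviations: 1.7778, 32.1111, 93.4444, 136.1111, 205.4444, 128.4444
Sum = 597.3333
Variance = 597.3333/6 = 99.5556

Variance = 99.5556


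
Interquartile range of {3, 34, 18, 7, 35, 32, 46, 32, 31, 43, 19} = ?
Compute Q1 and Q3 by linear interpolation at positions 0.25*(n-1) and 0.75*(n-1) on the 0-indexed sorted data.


Sorted: 3, 7, 18, 19, 31, 32, 32, 34, 35, 43, 46
Q1 (25th %ile) = 18.5000
Q3 (75th %ile) = 34.5000
IQR = 34.5000 - 18.5000 = 16.0000

IQR = 16.0000


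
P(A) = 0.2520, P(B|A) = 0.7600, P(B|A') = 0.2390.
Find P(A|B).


P(B) = P(B|A)*P(A) + P(B|A')*P(A')
= 0.7600*0.2520 + 0.2390*0.7480
= 0.191520 + 0.178772 = 0.370292
P(A|B) = 0.191520/0.370292 = 0.5172

P(A|B) = 0.5172


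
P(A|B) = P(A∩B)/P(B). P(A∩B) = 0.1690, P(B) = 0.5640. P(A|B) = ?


P(A|B) = 0.1690/0.5640 = 0.2996

P(A|B) = 0.2996


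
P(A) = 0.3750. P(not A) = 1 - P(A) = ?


P(not A) = 1 - 0.3750 = 0.6250

P(not A) = 0.6250


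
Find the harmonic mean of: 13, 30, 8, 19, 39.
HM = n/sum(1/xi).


Sum of reciprocals = 1/13 + 1/30 + 1/8 + 1/19 + 1/39 = 0.313529
HM = 5/0.313529 = 15.9475

HM = 15.9475


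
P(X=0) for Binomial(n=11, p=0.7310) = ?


C(11,0) = 1
p^0 = 1.000000
(1-p)^11 = 5.336728e-07
P = 1 * 1.000000 * 5.336728e-07 = 5.3367e-07

P(X=0) = 5.3367e-07


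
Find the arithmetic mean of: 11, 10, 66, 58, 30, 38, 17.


Sum = 11 + 10 + 66 + 58 + 30 + 38 + 17 = 230
n = 7
Mean = 230/7 = 32.8571

Mean = 32.8571


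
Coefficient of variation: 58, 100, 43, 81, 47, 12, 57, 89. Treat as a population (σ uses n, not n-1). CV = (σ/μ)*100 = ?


Mean = 60.8750
SD = 26.5774
CV = (26.5774/60.8750)*100 = 43.6590%

CV = 43.6590%


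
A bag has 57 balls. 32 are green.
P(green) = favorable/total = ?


P = 32/57 = 0.5614

P = 0.5614


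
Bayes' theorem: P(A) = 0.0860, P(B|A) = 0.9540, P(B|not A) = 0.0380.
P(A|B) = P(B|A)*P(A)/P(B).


P(B) = P(B|A)*P(A) + P(B|A')*P(A')
= 0.9540*0.0860 + 0.0380*0.9140
= 0.082044 + 0.034732 = 0.116776
P(A|B) = 0.082044/0.116776 = 0.7026

P(A|B) = 0.7026


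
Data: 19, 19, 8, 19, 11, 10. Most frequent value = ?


Frequencies: 8:1, 10:1, 11:1, 19:3
Max frequency = 3
Mode = 19

Mode = 19


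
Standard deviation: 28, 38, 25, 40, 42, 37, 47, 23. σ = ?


Mean = 35.0000
Variance = 65.5000
SD = sqrt(65.5000) = 8.0932

SD = 8.0932


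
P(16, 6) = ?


P(16,6) = 16!/10!
= 20922789888000/3628800
= 5765760

P(16,6) = 5765760


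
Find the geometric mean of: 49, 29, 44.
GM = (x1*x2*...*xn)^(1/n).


Product = 49 × 29 × 44 = 62524
GM = 62524^(1/3) = 39.6901

GM = 39.6901


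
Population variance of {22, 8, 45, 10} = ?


Mean = 21.2500
Squared deviations: 0.5625, 175.5625, 564.0625, 126.5625
Sum = 866.7500
Variance = 866.7500/4 = 216.6875

Variance = 216.6875


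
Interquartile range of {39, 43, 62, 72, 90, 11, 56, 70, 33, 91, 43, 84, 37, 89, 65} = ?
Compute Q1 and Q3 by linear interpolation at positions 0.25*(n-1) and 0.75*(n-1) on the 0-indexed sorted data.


Sorted: 11, 33, 37, 39, 43, 43, 56, 62, 65, 70, 72, 84, 89, 90, 91
Q1 (25th %ile) = 41.0000
Q3 (75th %ile) = 78.0000
IQR = 78.0000 - 41.0000 = 37.0000

IQR = 37.0000


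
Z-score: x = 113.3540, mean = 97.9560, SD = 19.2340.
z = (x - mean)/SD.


z = (113.3540 - 97.9560)/19.2340
= 15.3980/19.2340
= 0.8006

z = 0.8006


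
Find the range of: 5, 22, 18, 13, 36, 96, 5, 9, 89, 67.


Max = 96, Min = 5
Range = 96 - 5 = 91

Range = 91


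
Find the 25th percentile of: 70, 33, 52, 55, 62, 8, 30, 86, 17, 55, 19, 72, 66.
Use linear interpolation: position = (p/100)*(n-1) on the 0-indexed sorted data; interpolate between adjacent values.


Sorted: 8, 17, 19, 30, 33, 52, 55, 55, 62, 66, 70, 72, 86
n = 13
Index = 25/100 * 12 = 3.0000
Lower = data[3] = 30, Upper = data[4] = 33
P25 = 30 + 0*(3) = 30.0000

P25 = 30.0000


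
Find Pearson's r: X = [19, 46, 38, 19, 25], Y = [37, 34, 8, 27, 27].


Mean X = 29.4000, Mean Y = 26.6000
SD X = 10.818503, SD Y = 10.091581
Cov = -30.240000
r = -30.240000/(10.818503*10.091581) = -0.2770

r = -0.2770


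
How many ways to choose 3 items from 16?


C(16,3) = 16!/(3! × 13!)
= 20922789888000/(6 × 6227020800)
= 560

C(16,3) = 560


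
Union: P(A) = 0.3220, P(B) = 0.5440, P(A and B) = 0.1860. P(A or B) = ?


P(A∪B) = 0.3220 + 0.5440 - 0.1860
= 0.8660 - 0.1860
= 0.6800

P(A∪B) = 0.6800


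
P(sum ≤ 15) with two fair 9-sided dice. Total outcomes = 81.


Total outcomes = 9×9 = 81
Favorable (sum ≤ 15): 75
P = 75/81 = 0.9259

P = 0.9259


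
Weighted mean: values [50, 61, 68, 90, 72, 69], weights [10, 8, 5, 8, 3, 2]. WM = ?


Numerator = 50*10 + 61*8 + 68*5 + 90*8 + 72*3 + 69*2 = 2402
Denominator = 10 + 8 + 5 + 8 + 3 + 2 = 36
WM = 2402/36 = 66.7222

WM = 66.7222


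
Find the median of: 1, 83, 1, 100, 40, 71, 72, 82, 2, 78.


Sorted: 1, 1, 2, 40, 71, 72, 78, 82, 83, 100
n = 10 (even)
Middle values: 71 and 72
Median = (71+72)/2 = 71.5000

Median = 71.5000


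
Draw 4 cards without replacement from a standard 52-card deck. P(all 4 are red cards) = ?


P(all red cards) = (26/52) × (25/51) × (24/50) × (23/49)
= 0.0552

P = 0.0552


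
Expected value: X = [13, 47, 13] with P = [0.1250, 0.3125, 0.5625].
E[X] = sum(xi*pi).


E[X] = 13*0.1250 + 47*0.3125 + 13*0.5625
= 1.6250 + 14.6875 + 7.3125
= 23.6250

E[X] = 23.6250


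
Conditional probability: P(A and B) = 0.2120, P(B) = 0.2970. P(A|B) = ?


P(A|B) = 0.2120/0.2970 = 0.7138

P(A|B) = 0.7138


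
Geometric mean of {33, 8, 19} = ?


Product = 33 × 8 × 19 = 5016
GM = 5016^(1/3) = 17.1180

GM = 17.1180


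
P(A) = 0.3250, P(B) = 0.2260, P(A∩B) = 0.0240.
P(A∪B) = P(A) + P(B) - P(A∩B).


P(A∪B) = 0.3250 + 0.2260 - 0.0240
= 0.5510 - 0.0240
= 0.5270

P(A∪B) = 0.5270


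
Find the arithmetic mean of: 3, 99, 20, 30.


Sum = 3 + 99 + 20 + 30 = 152
n = 4
Mean = 152/4 = 38.0000

Mean = 38.0000


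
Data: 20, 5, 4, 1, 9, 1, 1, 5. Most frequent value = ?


Frequencies: 1:3, 4:1, 5:2, 9:1, 20:1
Max frequency = 3
Mode = 1

Mode = 1


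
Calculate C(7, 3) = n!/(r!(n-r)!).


C(7,3) = 7!/(3! × 4!)
= 5040/(6 × 24)
= 35

C(7,3) = 35


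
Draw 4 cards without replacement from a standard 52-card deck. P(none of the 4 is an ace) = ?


P(no aces) = (48/52) × (47/51) × (46/50) × (45/49)
= 0.7187

P = 0.7187


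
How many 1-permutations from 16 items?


P(16,1) = 16!/15!
= 20922789888000/1307674368000
= 16

P(16,1) = 16


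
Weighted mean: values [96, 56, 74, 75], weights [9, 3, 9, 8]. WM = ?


Numerator = 96*9 + 56*3 + 74*9 + 75*8 = 2298
Denominator = 9 + 3 + 9 + 8 = 29
WM = 2298/29 = 79.2414

WM = 79.2414


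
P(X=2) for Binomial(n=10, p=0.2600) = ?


C(10,2) = 45
p^2 = 0.067600
(1-p)^8 = 0.089919
P = 45 * 0.067600 * 0.089919 = 0.2735

P(X=2) = 0.2735


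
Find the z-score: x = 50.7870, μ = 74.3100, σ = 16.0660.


z = (50.7870 - 74.3100)/16.0660
= -23.5230/16.0660
= -1.4641

z = -1.4641


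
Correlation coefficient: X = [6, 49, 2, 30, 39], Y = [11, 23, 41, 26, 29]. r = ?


Mean X = 25.2000, Mean Y = 26.0000
SD X = 18.367362, SD Y = 9.674709
Cov = -18.000000
r = -18.000000/(18.367362*9.674709) = -0.1013

r = -0.1013


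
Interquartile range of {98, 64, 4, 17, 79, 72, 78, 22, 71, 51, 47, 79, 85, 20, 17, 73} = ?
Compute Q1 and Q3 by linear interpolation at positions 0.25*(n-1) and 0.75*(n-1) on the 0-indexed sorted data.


Sorted: 4, 17, 17, 20, 22, 47, 51, 64, 71, 72, 73, 78, 79, 79, 85, 98
Q1 (25th %ile) = 21.5000
Q3 (75th %ile) = 78.2500
IQR = 78.2500 - 21.5000 = 56.7500

IQR = 56.7500


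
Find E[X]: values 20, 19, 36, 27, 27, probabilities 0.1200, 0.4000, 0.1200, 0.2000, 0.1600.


E[X] = 20*0.1200 + 19*0.4000 + 36*0.1200 + 27*0.2000 + 27*0.1600
= 2.4000 + 7.6000 + 4.3200 + 5.4000 + 4.3200
= 24.0400

E[X] = 24.0400


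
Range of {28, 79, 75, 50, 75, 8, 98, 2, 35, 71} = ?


Max = 98, Min = 2
Range = 98 - 2 = 96

Range = 96


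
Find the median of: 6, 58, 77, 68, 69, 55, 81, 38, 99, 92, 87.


Sorted: 6, 38, 55, 58, 68, 69, 77, 81, 87, 92, 99
n = 11 (odd)
Middle value = 69

Median = 69


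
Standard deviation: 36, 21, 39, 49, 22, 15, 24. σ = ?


Mean = 29.4286
Variance = 125.9592
SD = sqrt(125.9592) = 11.2232

SD = 11.2232


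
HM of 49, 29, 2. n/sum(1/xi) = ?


Sum of reciprocals = 1/49 + 1/29 + 1/2 = 0.554891
HM = 3/0.554891 = 5.4065

HM = 5.4065


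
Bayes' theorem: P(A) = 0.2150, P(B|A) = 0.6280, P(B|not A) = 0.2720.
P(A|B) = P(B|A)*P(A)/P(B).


P(B) = P(B|A)*P(A) + P(B|A')*P(A')
= 0.6280*0.2150 + 0.2720*0.7850
= 0.135020 + 0.213520 = 0.348540
P(A|B) = 0.135020/0.348540 = 0.3874

P(A|B) = 0.3874


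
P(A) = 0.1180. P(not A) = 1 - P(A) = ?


P(not A) = 1 - 0.1180 = 0.8820

P(not A) = 0.8820


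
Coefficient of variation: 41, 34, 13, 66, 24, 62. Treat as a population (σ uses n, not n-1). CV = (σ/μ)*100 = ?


Mean = 40.0000
SD = 19.0700
CV = (19.0700/40.0000)*100 = 47.6751%

CV = 47.6751%


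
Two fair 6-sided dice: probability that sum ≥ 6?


Total outcomes = 6×6 = 36
Favorable (sum ≥ 6): 26
P = 26/36 = 0.7222

P = 0.7222


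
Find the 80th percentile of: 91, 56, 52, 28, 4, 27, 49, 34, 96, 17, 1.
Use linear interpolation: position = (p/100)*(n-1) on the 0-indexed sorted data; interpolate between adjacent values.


Sorted: 1, 4, 17, 27, 28, 34, 49, 52, 56, 91, 96
n = 11
Index = 80/100 * 10 = 8.0000
Lower = data[8] = 56, Upper = data[9] = 91
P80 = 56 + 0*(35) = 56.0000

P80 = 56.0000


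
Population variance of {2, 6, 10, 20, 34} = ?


Mean = 14.4000
Squared deviations: 153.7600, 70.5600, 19.3600, 31.3600, 384.1600
Sum = 659.2000
Variance = 659.2000/5 = 131.8400

Variance = 131.8400


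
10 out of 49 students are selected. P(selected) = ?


P = 10/49 = 0.2041

P = 0.2041


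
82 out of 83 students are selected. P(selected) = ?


P = 82/83 = 0.9880

P = 0.9880


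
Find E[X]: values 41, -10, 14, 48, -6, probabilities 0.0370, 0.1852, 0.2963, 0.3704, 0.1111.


E[X] = 41*0.0370 - 10*0.1852 + 14*0.2963 + 48*0.3704 - 6*0.1111
= 1.5170 - 1.8520 + 4.1482 + 17.7792 - 0.6666
= 20.9258

E[X] = 20.9258


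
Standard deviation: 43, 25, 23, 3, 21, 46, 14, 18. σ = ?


Mean = 24.1250
Variance = 179.1094
SD = sqrt(179.1094) = 13.3832

SD = 13.3832


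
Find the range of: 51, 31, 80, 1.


Max = 80, Min = 1
Range = 80 - 1 = 79

Range = 79


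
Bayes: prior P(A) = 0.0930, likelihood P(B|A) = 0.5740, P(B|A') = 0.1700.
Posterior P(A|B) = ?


P(B) = P(B|A)*P(A) + P(B|A')*P(A')
= 0.5740*0.0930 + 0.1700*0.9070
= 0.053382 + 0.154190 = 0.207572
P(A|B) = 0.053382/0.207572 = 0.2572

P(A|B) = 0.2572


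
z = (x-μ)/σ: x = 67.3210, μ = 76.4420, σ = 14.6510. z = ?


z = (67.3210 - 76.4420)/14.6510
= -9.1210/14.6510
= -0.6226

z = -0.6226


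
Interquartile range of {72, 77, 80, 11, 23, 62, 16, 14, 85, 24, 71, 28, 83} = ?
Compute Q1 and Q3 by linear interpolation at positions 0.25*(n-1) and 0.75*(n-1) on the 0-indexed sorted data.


Sorted: 11, 14, 16, 23, 24, 28, 62, 71, 72, 77, 80, 83, 85
Q1 (25th %ile) = 23.0000
Q3 (75th %ile) = 77.0000
IQR = 77.0000 - 23.0000 = 54.0000

IQR = 54.0000


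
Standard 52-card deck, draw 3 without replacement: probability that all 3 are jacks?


P(all jacks) = (4/52) × (3/51) × (2/50)
= 0.0002

P = 0.0002


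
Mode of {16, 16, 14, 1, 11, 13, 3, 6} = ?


Frequencies: 1:1, 3:1, 6:1, 11:1, 13:1, 14:1, 16:2
Max frequency = 2
Mode = 16

Mode = 16


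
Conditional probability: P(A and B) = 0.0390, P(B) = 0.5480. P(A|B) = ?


P(A|B) = 0.0390/0.5480 = 0.0712

P(A|B) = 0.0712


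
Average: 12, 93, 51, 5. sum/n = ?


Sum = 12 + 93 + 51 + 5 = 161
n = 4
Mean = 161/4 = 40.2500

Mean = 40.2500


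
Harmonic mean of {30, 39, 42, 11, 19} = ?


Sum of reciprocals = 1/30 + 1/39 + 1/42 + 1/11 + 1/19 = 0.226325
HM = 5/0.226325 = 22.0922

HM = 22.0922


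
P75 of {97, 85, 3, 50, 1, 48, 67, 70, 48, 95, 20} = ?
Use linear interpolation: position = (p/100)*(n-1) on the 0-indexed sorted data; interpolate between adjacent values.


Sorted: 1, 3, 20, 48, 48, 50, 67, 70, 85, 95, 97
n = 11
Index = 75/100 * 10 = 7.5000
Lower = data[7] = 70, Upper = data[8] = 85
P75 = 70 + 0.5000*(15) = 77.5000

P75 = 77.5000


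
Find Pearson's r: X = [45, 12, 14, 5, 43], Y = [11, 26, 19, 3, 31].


Mean X = 23.8000, Mean Y = 18.0000
SD X = 16.773789, SD Y = 10.079683
Cov = 55.800000
r = 55.800000/(16.773789*10.079683) = 0.3300

r = 0.3300


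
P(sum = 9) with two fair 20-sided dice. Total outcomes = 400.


Total outcomes = 20×20 = 400
Favorable (sum = 9): 8
P = 8/400 = 0.0200

P = 0.0200


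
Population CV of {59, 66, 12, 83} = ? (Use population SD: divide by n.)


Mean = 55.0000
SD = 26.3154
CV = (26.3154/55.0000)*100 = 47.8462%

CV = 47.8462%


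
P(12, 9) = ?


P(12,9) = 12!/3!
= 479001600/6
= 79833600

P(12,9) = 79833600


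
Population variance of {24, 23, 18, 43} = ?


Mean = 27.0000
Squared deviations: 9.0000, 16.0000, 81.0000, 256.0000
Sum = 362.0000
Variance = 362.0000/4 = 90.5000

Variance = 90.5000


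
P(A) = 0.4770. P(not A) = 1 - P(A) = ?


P(not A) = 1 - 0.4770 = 0.5230

P(not A) = 0.5230


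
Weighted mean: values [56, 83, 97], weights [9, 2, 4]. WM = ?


Numerator = 56*9 + 83*2 + 97*4 = 1058
Denominator = 9 + 2 + 4 = 15
WM = 1058/15 = 70.5333

WM = 70.5333


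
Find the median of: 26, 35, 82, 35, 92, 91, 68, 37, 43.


Sorted: 26, 35, 35, 37, 43, 68, 82, 91, 92
n = 9 (odd)
Middle value = 43

Median = 43


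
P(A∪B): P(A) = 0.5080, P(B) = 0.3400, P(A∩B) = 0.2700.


P(A∪B) = 0.5080 + 0.3400 - 0.2700
= 0.8480 - 0.2700
= 0.5780

P(A∪B) = 0.5780


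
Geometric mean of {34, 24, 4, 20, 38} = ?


Product = 34 × 24 × 4 × 20 × 38 = 2480640
GM = 2480640^(1/5) = 19.0070

GM = 19.0070


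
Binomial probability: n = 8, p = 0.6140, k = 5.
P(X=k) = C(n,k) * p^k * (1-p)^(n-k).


C(8,5) = 56
p^5 = 0.087265
(1-p)^3 = 0.057512
P = 56 * 0.087265 * 0.057512 = 0.2811

P(X=5) = 0.2811


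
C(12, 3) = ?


C(12,3) = 12!/(3! × 9!)
= 479001600/(6 × 362880)
= 220

C(12,3) = 220


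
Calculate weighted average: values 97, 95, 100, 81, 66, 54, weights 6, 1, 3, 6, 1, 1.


Numerator = 97*6 + 95*1 + 100*3 + 81*6 + 66*1 + 54*1 = 1583
Denominator = 6 + 1 + 3 + 6 + 1 + 1 = 18
WM = 1583/18 = 87.9444

WM = 87.9444


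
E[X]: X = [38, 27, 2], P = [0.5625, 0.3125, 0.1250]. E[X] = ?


E[X] = 38*0.5625 + 27*0.3125 + 2*0.1250
= 21.3750 + 8.4375 + 0.2500
= 30.0625

E[X] = 30.0625


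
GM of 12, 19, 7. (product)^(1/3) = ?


Product = 12 × 19 × 7 = 1596
GM = 1596^(1/3) = 11.6863

GM = 11.6863


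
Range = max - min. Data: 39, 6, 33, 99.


Max = 99, Min = 6
Range = 99 - 6 = 93

Range = 93


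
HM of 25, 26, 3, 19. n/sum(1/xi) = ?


Sum of reciprocals = 1/25 + 1/26 + 1/3 + 1/19 = 0.464426
HM = 4/0.464426 = 8.6128

HM = 8.6128


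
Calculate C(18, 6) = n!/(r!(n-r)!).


C(18,6) = 18!/(6! × 12!)
= 6402373705728000/(720 × 479001600)
= 18564

C(18,6) = 18564


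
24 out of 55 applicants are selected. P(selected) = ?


P = 24/55 = 0.4364

P = 0.4364


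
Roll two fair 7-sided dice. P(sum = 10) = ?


Total outcomes = 7×7 = 49
Favorable (sum = 10): 5
P = 5/49 = 0.1020

P = 0.1020


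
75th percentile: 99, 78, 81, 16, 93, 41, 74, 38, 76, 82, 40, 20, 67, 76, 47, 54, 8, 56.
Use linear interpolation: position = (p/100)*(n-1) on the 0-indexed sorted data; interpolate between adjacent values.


Sorted: 8, 16, 20, 38, 40, 41, 47, 54, 56, 67, 74, 76, 76, 78, 81, 82, 93, 99
n = 18
Index = 75/100 * 17 = 12.7500
Lower = data[12] = 76, Upper = data[13] = 78
P75 = 76 + 0.7500*(2) = 77.5000

P75 = 77.5000


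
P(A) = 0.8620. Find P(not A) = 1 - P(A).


P(not A) = 1 - 0.8620 = 0.1380

P(not A) = 0.1380


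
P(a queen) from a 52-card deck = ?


4 queens in 52 cards
P = 4/52 = 0.0769

P = 0.0769


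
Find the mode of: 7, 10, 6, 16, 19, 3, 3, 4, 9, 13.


Frequencies: 3:2, 4:1, 6:1, 7:1, 9:1, 10:1, 13:1, 16:1, 19:1
Max frequency = 2
Mode = 3

Mode = 3


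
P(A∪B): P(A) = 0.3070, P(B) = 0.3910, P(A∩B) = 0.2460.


P(A∪B) = 0.3070 + 0.3910 - 0.2460
= 0.6980 - 0.2460
= 0.4520

P(A∪B) = 0.4520


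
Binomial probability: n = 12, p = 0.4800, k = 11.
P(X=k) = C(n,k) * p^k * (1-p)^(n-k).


C(12,11) = 12
p^11 = 0.000312
(1-p)^1 = 0.520000
P = 12 * 0.000312 * 0.520000 = 0.0019

P(X=11) = 0.0019


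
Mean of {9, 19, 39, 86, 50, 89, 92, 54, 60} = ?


Sum = 9 + 19 + 39 + 86 + 50 + 89 + 92 + 54 + 60 = 498
n = 9
Mean = 498/9 = 55.3333

Mean = 55.3333


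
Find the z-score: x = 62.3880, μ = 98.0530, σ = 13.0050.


z = (62.3880 - 98.0530)/13.0050
= -35.6650/13.0050
= -2.7424

z = -2.7424


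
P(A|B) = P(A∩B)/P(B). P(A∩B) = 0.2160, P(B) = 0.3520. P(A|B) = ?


P(A|B) = 0.2160/0.3520 = 0.6136

P(A|B) = 0.6136


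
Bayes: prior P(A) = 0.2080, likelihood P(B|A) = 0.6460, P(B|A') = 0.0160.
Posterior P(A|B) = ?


P(B) = P(B|A)*P(A) + P(B|A')*P(A')
= 0.6460*0.2080 + 0.0160*0.7920
= 0.134368 + 0.012672 = 0.147040
P(A|B) = 0.134368/0.147040 = 0.9138

P(A|B) = 0.9138


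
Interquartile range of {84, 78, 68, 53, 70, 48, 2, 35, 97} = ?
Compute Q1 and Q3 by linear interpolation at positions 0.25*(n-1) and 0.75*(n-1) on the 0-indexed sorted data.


Sorted: 2, 35, 48, 53, 68, 70, 78, 84, 97
Q1 (25th %ile) = 48.0000
Q3 (75th %ile) = 78.0000
IQR = 78.0000 - 48.0000 = 30.0000

IQR = 30.0000


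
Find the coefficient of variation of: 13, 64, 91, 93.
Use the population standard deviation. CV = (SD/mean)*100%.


Mean = 65.2500
SD = 32.2674
CV = (32.2674/65.2500)*100 = 49.4520%

CV = 49.4520%


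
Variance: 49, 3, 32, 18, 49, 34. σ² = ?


Mean = 30.8333
Squared deviations: 330.0278, 774.6944, 1.3611, 164.6944, 330.0278, 10.0278
Sum = 1610.8333
Variance = 1610.8333/6 = 268.4722

Variance = 268.4722


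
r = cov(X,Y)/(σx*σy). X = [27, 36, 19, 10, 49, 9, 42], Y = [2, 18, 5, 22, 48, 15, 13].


Mean X = 27.4286, Mean Y = 17.5714
SD X = 14.470237, SD Y = 14.008744
Cov = 96.612245
r = 96.612245/(14.470237*14.008744) = 0.4766

r = 0.4766


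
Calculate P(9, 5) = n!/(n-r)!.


P(9,5) = 9!/4!
= 362880/24
= 15120

P(9,5) = 15120


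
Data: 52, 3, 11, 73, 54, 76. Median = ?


Sorted: 3, 11, 52, 54, 73, 76
n = 6 (even)
Middle values: 52 and 54
Median = (52+54)/2 = 53.0000

Median = 53.0000


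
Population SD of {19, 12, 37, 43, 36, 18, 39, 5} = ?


Mean = 26.1250
Variance = 178.6094
SD = sqrt(178.6094) = 13.3645

SD = 13.3645


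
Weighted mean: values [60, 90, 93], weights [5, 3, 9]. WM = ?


Numerator = 60*5 + 90*3 + 93*9 = 1407
Denominator = 5 + 3 + 9 = 17
WM = 1407/17 = 82.7647

WM = 82.7647


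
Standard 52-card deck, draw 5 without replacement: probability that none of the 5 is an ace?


P(no aces) = (48/52) × (47/51) × (46/50) × (45/49) × (44/48)
= 0.6588

P = 0.6588


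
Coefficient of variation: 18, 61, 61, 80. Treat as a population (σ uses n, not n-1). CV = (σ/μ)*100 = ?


Mean = 55.0000
SD = 22.7266
CV = (22.7266/55.0000)*100 = 41.3212%

CV = 41.3212%


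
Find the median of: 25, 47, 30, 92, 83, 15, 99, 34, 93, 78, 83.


Sorted: 15, 25, 30, 34, 47, 78, 83, 83, 92, 93, 99
n = 11 (odd)
Middle value = 78

Median = 78


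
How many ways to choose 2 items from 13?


C(13,2) = 13!/(2! × 11!)
= 6227020800/(2 × 39916800)
= 78

C(13,2) = 78


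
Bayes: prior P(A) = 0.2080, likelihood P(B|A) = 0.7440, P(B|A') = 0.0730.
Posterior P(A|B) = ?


P(B) = P(B|A)*P(A) + P(B|A')*P(A')
= 0.7440*0.2080 + 0.0730*0.7920
= 0.154752 + 0.057816 = 0.212568
P(A|B) = 0.154752/0.212568 = 0.7280

P(A|B) = 0.7280


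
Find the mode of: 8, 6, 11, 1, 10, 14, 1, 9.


Frequencies: 1:2, 6:1, 8:1, 9:1, 10:1, 11:1, 14:1
Max frequency = 2
Mode = 1

Mode = 1


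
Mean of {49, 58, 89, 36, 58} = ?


Sum = 49 + 58 + 89 + 36 + 58 = 290
n = 5
Mean = 290/5 = 58.0000

Mean = 58.0000


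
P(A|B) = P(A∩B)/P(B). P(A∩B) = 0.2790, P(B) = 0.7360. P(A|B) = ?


P(A|B) = 0.2790/0.7360 = 0.3791

P(A|B) = 0.3791


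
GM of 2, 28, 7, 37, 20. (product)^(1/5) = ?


Product = 2 × 28 × 7 × 37 × 20 = 290080
GM = 290080^(1/5) = 12.3738

GM = 12.3738


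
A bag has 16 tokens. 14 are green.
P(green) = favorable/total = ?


P = 14/16 = 0.8750

P = 0.8750


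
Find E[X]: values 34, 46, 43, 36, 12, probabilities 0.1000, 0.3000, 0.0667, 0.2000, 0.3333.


E[X] = 34*0.1000 + 46*0.3000 + 43*0.0667 + 36*0.2000 + 12*0.3333
= 3.4000 + 13.8000 + 2.8681 + 7.2000 + 3.9996
= 31.2677

E[X] = 31.2677


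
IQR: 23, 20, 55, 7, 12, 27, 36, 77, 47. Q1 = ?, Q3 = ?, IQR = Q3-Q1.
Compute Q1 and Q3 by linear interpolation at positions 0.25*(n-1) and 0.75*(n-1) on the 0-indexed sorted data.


Sorted: 7, 12, 20, 23, 27, 36, 47, 55, 77
Q1 (25th %ile) = 20.0000
Q3 (75th %ile) = 47.0000
IQR = 47.0000 - 20.0000 = 27.0000

IQR = 27.0000


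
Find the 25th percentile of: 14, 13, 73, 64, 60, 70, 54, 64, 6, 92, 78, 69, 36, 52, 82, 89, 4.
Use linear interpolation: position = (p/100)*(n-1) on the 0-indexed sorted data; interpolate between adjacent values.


Sorted: 4, 6, 13, 14, 36, 52, 54, 60, 64, 64, 69, 70, 73, 78, 82, 89, 92
n = 17
Index = 25/100 * 16 = 4.0000
Lower = data[4] = 36, Upper = data[5] = 52
P25 = 36 + 0*(16) = 36.0000

P25 = 36.0000


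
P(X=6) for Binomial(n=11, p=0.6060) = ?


C(11,6) = 462
p^6 = 0.049526
(1-p)^5 = 0.009495
P = 462 * 0.049526 * 0.009495 = 0.2172

P(X=6) = 0.2172


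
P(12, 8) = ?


P(12,8) = 12!/4!
= 479001600/24
= 19958400

P(12,8) = 19958400


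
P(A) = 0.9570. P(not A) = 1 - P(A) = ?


P(not A) = 1 - 0.9570 = 0.0430

P(not A) = 0.0430


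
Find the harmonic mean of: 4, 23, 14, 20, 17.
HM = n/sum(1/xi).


Sum of reciprocals = 1/4 + 1/23 + 1/14 + 1/20 + 1/17 = 0.473730
HM = 5/0.473730 = 10.5545

HM = 10.5545


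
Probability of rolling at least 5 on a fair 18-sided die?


Favorable outcomes (roll ≥ 5): 14
Total outcomes = 18
P = 14/18 = 0.7778

P = 0.7778


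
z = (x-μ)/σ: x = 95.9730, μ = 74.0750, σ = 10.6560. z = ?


z = (95.9730 - 74.0750)/10.6560
= 21.8980/10.6560
= 2.0550

z = 2.0550


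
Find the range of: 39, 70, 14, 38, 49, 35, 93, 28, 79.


Max = 93, Min = 14
Range = 93 - 14 = 79

Range = 79


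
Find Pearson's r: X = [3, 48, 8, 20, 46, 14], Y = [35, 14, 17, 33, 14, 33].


Mean X = 23.1667, Mean Y = 24.3333
SD X = 17.648576, SD Y = 9.410396
Cov = -117.222222
r = -117.222222/(17.648576*9.410396) = -0.7058

r = -0.7058


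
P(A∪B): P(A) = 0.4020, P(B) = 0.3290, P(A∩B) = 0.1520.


P(A∪B) = 0.4020 + 0.3290 - 0.1520
= 0.7310 - 0.1520
= 0.5790

P(A∪B) = 0.5790


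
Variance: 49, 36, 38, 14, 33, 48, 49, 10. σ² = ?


Mean = 34.6250
Squared deviations: 206.6406, 1.8906, 11.3906, 425.3906, 2.6406, 178.8906, 206.6406, 606.3906
Sum = 1639.8750
Variance = 1639.8750/8 = 204.9844

Variance = 204.9844


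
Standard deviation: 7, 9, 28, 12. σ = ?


Mean = 14.0000
Variance = 68.5000
SD = sqrt(68.5000) = 8.2765

SD = 8.2765


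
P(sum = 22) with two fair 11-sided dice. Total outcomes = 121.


Total outcomes = 11×11 = 121
Favorable (sum = 22): 1
P = 1/121 = 0.0083

P = 0.0083


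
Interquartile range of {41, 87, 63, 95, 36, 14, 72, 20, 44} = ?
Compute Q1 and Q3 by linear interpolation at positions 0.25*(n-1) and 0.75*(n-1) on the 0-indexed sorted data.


Sorted: 14, 20, 36, 41, 44, 63, 72, 87, 95
Q1 (25th %ile) = 36.0000
Q3 (75th %ile) = 72.0000
IQR = 72.0000 - 36.0000 = 36.0000

IQR = 36.0000


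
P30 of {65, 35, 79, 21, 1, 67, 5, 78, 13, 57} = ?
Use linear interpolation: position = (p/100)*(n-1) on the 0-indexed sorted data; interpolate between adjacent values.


Sorted: 1, 5, 13, 21, 35, 57, 65, 67, 78, 79
n = 10
Index = 30/100 * 9 = 2.7000
Lower = data[2] = 13, Upper = data[3] = 21
P30 = 13 + 0.7000*(8) = 18.6000

P30 = 18.6000


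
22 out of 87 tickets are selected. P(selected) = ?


P = 22/87 = 0.2529

P = 0.2529


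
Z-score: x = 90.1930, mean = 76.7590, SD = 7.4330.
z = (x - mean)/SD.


z = (90.1930 - 76.7590)/7.4330
= 13.4340/7.4330
= 1.8073

z = 1.8073


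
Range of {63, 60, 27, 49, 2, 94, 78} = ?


Max = 94, Min = 2
Range = 94 - 2 = 92

Range = 92


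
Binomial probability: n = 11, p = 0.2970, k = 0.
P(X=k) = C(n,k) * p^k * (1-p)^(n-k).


C(11,0) = 1
p^0 = 1.000000
(1-p)^11 = 0.020726
P = 1 * 1.000000 * 0.020726 = 0.0207

P(X=0) = 0.0207


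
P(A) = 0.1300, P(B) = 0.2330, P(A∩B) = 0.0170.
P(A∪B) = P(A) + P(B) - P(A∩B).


P(A∪B) = 0.1300 + 0.2330 - 0.0170
= 0.3630 - 0.0170
= 0.3460

P(A∪B) = 0.3460


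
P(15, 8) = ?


P(15,8) = 15!/7!
= 1307674368000/5040
= 259459200

P(15,8) = 259459200


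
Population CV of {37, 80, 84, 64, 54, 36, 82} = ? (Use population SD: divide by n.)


Mean = 62.4286
SD = 19.1823
CV = (19.1823/62.4286)*100 = 30.7267%

CV = 30.7267%


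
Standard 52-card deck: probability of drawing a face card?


12 face cards in 52 cards
P = 12/52 = 0.2308

P = 0.2308


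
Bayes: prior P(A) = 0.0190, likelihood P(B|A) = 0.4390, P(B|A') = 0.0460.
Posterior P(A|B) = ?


P(B) = P(B|A)*P(A) + P(B|A')*P(A')
= 0.4390*0.0190 + 0.0460*0.9810
= 0.008341 + 0.045126 = 0.053467
P(A|B) = 0.008341/0.053467 = 0.1560

P(A|B) = 0.1560


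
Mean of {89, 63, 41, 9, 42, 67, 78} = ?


Sum = 89 + 63 + 41 + 9 + 42 + 67 + 78 = 389
n = 7
Mean = 389/7 = 55.5714

Mean = 55.5714


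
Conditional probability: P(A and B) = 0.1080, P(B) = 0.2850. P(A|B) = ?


P(A|B) = 0.1080/0.2850 = 0.3789

P(A|B) = 0.3789


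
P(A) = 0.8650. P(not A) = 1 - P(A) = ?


P(not A) = 1 - 0.8650 = 0.1350

P(not A) = 0.1350


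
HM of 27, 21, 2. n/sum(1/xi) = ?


Sum of reciprocals = 1/27 + 1/21 + 1/2 = 0.584656
HM = 3/0.584656 = 5.1312

HM = 5.1312


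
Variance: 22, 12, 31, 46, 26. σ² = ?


Mean = 27.4000
Squared deviations: 29.1600, 237.1600, 12.9600, 345.9600, 1.9600
Sum = 627.2000
Variance = 627.2000/5 = 125.4400

Variance = 125.4400


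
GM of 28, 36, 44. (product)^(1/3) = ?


Product = 28 × 36 × 44 = 44352
GM = 44352^(1/3) = 35.3974

GM = 35.3974


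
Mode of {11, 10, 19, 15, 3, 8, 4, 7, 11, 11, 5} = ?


Frequencies: 3:1, 4:1, 5:1, 7:1, 8:1, 10:1, 11:3, 15:1, 19:1
Max frequency = 3
Mode = 11

Mode = 11


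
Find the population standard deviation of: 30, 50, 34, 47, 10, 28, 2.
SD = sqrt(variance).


Mean = 28.7143
Variance = 268.7755
SD = sqrt(268.7755) = 16.3944

SD = 16.3944


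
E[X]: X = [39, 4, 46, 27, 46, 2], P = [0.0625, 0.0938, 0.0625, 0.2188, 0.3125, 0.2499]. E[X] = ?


E[X] = 39*0.0625 + 4*0.0938 + 46*0.0625 + 27*0.2188 + 46*0.3125 + 2*0.2499
= 2.4375 + 0.3752 + 2.8750 + 5.9076 + 14.3750 + 0.4998
= 26.4701

E[X] = 26.4701


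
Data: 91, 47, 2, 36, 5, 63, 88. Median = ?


Sorted: 2, 5, 36, 47, 63, 88, 91
n = 7 (odd)
Middle value = 47

Median = 47


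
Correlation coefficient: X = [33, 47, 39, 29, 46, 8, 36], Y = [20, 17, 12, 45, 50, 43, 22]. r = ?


Mean X = 34.0000, Mean Y = 29.8571
SD X = 12.212406, SD Y = 14.396712
Cov = -62.571429
r = -62.571429/(12.212406*14.396712) = -0.3559

r = -0.3559


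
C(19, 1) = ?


C(19,1) = 19!/(1! × 18!)
= 121645100408832000/(1 × 6402373705728000)
= 19

C(19,1) = 19


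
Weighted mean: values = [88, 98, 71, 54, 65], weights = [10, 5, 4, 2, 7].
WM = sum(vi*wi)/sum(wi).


Numerator = 88*10 + 98*5 + 71*4 + 54*2 + 65*7 = 2217
Denominator = 10 + 5 + 4 + 2 + 7 = 28
WM = 2217/28 = 79.1786

WM = 79.1786


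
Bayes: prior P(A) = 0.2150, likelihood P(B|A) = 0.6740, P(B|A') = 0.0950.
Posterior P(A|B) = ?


P(B) = P(B|A)*P(A) + P(B|A')*P(A')
= 0.6740*0.2150 + 0.0950*0.7850
= 0.144910 + 0.074575 = 0.219485
P(A|B) = 0.144910/0.219485 = 0.6602

P(A|B) = 0.6602


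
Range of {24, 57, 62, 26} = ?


Max = 62, Min = 24
Range = 62 - 24 = 38

Range = 38


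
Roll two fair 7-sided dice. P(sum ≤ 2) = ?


Total outcomes = 7×7 = 49
Favorable (sum ≤ 2): 1
P = 1/49 = 0.0204

P = 0.0204


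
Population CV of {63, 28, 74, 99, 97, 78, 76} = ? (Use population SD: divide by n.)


Mean = 73.5714
SD = 22.0704
CV = (22.0704/73.5714)*100 = 29.9986%

CV = 29.9986%


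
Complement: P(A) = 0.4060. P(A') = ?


P(not A) = 1 - 0.4060 = 0.5940

P(not A) = 0.5940


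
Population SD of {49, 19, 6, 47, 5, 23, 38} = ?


Mean = 26.7143
Variance = 287.0612
SD = sqrt(287.0612) = 16.9429

SD = 16.9429


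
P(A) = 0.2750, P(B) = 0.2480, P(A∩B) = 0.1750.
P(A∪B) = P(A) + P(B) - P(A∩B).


P(A∪B) = 0.2750 + 0.2480 - 0.1750
= 0.5230 - 0.1750
= 0.3480

P(A∪B) = 0.3480


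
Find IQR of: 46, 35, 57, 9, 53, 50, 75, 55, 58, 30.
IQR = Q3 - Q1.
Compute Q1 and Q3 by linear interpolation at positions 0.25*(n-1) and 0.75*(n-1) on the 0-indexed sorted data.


Sorted: 9, 30, 35, 46, 50, 53, 55, 57, 58, 75
Q1 (25th %ile) = 37.7500
Q3 (75th %ile) = 56.5000
IQR = 56.5000 - 37.7500 = 18.7500

IQR = 18.7500


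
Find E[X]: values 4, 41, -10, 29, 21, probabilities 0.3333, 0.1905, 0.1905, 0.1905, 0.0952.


E[X] = 4*0.3333 + 41*0.1905 - 10*0.1905 + 29*0.1905 + 21*0.0952
= 1.3332 + 7.8105 - 1.9050 + 5.5245 + 1.9992
= 14.7624

E[X] = 14.7624


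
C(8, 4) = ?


C(8,4) = 8!/(4! × 4!)
= 40320/(24 × 24)
= 70

C(8,4) = 70


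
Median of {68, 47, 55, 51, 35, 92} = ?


Sorted: 35, 47, 51, 55, 68, 92
n = 6 (even)
Middle values: 51 and 55
Median = (51+55)/2 = 53.0000

Median = 53.0000


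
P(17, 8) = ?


P(17,8) = 17!/9!
= 355687428096000/362880
= 980179200

P(17,8) = 980179200


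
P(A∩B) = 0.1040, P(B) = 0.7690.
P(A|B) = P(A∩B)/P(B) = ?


P(A|B) = 0.1040/0.7690 = 0.1352

P(A|B) = 0.1352


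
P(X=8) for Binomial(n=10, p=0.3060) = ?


C(10,8) = 45
p^8 = 7.687257e-05
(1-p)^2 = 0.481636
P = 45 * 7.687257e-05 * 0.481636 = 0.0017

P(X=8) = 0.0017


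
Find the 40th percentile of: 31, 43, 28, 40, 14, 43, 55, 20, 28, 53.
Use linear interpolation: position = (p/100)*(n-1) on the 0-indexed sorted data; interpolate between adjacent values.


Sorted: 14, 20, 28, 28, 31, 40, 43, 43, 53, 55
n = 10
Index = 40/100 * 9 = 3.6000
Lower = data[3] = 28, Upper = data[4] = 31
P40 = 28 + 0.6000*(3) = 29.8000

P40 = 29.8000


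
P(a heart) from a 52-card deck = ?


13 hearts in 52 cards
P = 13/52 = 0.2500

P = 0.2500


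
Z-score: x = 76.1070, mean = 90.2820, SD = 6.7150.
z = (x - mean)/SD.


z = (76.1070 - 90.2820)/6.7150
= -14.1750/6.7150
= -2.1109

z = -2.1109


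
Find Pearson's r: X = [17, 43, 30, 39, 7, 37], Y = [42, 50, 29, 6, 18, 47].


Mean X = 28.8333, Mean Y = 32.0000
SD X = 12.837662, SD Y = 15.968719
Cov = 49.500000
r = 49.500000/(12.837662*15.968719) = 0.2415

r = 0.2415


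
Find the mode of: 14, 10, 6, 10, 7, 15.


Frequencies: 6:1, 7:1, 10:2, 14:1, 15:1
Max frequency = 2
Mode = 10

Mode = 10


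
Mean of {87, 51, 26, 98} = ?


Sum = 87 + 51 + 26 + 98 = 262
n = 4
Mean = 262/4 = 65.5000

Mean = 65.5000


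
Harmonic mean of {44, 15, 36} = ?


Sum of reciprocals = 1/44 + 1/15 + 1/36 = 0.117172
HM = 3/0.117172 = 25.6034

HM = 25.6034


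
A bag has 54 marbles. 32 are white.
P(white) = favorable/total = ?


P = 32/54 = 0.5926

P = 0.5926


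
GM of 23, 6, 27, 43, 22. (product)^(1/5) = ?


Product = 23 × 6 × 27 × 43 × 22 = 3524796
GM = 3524796^(1/5) = 20.3904

GM = 20.3904


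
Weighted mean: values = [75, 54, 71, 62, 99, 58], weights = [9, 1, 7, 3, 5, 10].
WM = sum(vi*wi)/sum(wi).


Numerator = 75*9 + 54*1 + 71*7 + 62*3 + 99*5 + 58*10 = 2487
Denominator = 9 + 1 + 7 + 3 + 5 + 10 = 35
WM = 2487/35 = 71.0571

WM = 71.0571


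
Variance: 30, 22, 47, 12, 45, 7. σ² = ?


Mean = 27.1667
Squared deviations: 8.0278, 26.6944, 393.3611, 230.0278, 318.0278, 406.6944
Sum = 1382.8333
Variance = 1382.8333/6 = 230.4722

Variance = 230.4722


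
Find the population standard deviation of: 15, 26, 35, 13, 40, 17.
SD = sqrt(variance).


Mean = 24.3333
Variance = 105.2222
SD = sqrt(105.2222) = 10.2578

SD = 10.2578


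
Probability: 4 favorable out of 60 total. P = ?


P = 4/60 = 0.0667

P = 0.0667


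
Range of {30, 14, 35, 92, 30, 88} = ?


Max = 92, Min = 14
Range = 92 - 14 = 78

Range = 78


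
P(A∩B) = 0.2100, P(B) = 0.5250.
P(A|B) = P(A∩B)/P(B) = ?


P(A|B) = 0.2100/0.5250 = 0.4000

P(A|B) = 0.4000


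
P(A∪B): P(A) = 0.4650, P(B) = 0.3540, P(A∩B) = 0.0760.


P(A∪B) = 0.4650 + 0.3540 - 0.0760
= 0.8190 - 0.0760
= 0.7430

P(A∪B) = 0.7430


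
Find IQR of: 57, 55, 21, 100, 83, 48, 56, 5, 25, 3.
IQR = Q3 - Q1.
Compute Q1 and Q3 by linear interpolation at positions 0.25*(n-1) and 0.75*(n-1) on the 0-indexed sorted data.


Sorted: 3, 5, 21, 25, 48, 55, 56, 57, 83, 100
Q1 (25th %ile) = 22.0000
Q3 (75th %ile) = 56.7500
IQR = 56.7500 - 22.0000 = 34.7500

IQR = 34.7500


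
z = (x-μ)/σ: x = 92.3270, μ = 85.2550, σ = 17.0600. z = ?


z = (92.3270 - 85.2550)/17.0600
= 7.0720/17.0600
= 0.4145

z = 0.4145


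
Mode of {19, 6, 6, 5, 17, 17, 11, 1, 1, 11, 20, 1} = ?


Frequencies: 1:3, 5:1, 6:2, 11:2, 17:2, 19:1, 20:1
Max frequency = 3
Mode = 1

Mode = 1


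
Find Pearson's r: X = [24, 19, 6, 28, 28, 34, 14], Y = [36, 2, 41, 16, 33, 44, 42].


Mean X = 21.8571, Mean Y = 30.5714
SD X = 8.854838, SD Y = 14.558818
Cov = -10.489796
r = -10.489796/(8.854838*14.558818) = -0.0814

r = -0.0814


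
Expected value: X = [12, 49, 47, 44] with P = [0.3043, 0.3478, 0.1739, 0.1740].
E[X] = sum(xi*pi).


E[X] = 12*0.3043 + 49*0.3478 + 47*0.1739 + 44*0.1740
= 3.6516 + 17.0422 + 8.1733 + 7.6560
= 36.5231

E[X] = 36.5231


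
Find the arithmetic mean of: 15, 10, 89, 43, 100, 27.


Sum = 15 + 10 + 89 + 43 + 100 + 27 = 284
n = 6
Mean = 284/6 = 47.3333

Mean = 47.3333


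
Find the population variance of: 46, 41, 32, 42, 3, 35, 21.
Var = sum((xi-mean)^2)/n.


Mean = 31.4286
Squared deviations: 212.3265, 91.6122, 0.3265, 111.7551, 808.1837, 12.7551, 108.7551
Sum = 1345.7143
Variance = 1345.7143/7 = 192.2449

Variance = 192.2449


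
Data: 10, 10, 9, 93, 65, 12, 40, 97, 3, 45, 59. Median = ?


Sorted: 3, 9, 10, 10, 12, 40, 45, 59, 65, 93, 97
n = 11 (odd)
Middle value = 40

Median = 40


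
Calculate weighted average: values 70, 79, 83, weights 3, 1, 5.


Numerator = 70*3 + 79*1 + 83*5 = 704
Denominator = 3 + 1 + 5 = 9
WM = 704/9 = 78.2222

WM = 78.2222


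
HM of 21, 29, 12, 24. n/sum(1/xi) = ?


Sum of reciprocals = 1/21 + 1/29 + 1/12 + 1/24 = 0.207102
HM = 4/0.207102 = 19.3142

HM = 19.3142


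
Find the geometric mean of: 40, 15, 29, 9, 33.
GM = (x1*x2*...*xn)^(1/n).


Product = 40 × 15 × 29 × 9 × 33 = 5167800
GM = 5167800^(1/5) = 22.0121

GM = 22.0121


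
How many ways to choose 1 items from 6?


C(6,1) = 6!/(1! × 5!)
= 720/(1 × 120)
= 6

C(6,1) = 6


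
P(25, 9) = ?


P(25,9) = 25!/16!
= 15511210043330985984000000/20922789888000
= 741354768000

P(25,9) = 741354768000


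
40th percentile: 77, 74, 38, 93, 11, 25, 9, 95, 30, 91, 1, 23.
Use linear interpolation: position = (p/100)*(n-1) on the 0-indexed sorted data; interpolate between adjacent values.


Sorted: 1, 9, 11, 23, 25, 30, 38, 74, 77, 91, 93, 95
n = 12
Index = 40/100 * 11 = 4.4000
Lower = data[4] = 25, Upper = data[5] = 30
P40 = 25 + 0.4000*(5) = 27.0000

P40 = 27.0000


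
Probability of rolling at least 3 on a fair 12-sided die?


Favorable outcomes (roll ≥ 3): 10
Total outcomes = 12
P = 10/12 = 0.8333

P = 0.8333


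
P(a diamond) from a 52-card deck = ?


13 diamonds in 52 cards
P = 13/52 = 0.2500

P = 0.2500


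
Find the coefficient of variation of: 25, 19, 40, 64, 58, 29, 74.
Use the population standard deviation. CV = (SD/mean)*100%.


Mean = 44.1429
SD = 19.7226
CV = (19.7226/44.1429)*100 = 44.6790%

CV = 44.6790%
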